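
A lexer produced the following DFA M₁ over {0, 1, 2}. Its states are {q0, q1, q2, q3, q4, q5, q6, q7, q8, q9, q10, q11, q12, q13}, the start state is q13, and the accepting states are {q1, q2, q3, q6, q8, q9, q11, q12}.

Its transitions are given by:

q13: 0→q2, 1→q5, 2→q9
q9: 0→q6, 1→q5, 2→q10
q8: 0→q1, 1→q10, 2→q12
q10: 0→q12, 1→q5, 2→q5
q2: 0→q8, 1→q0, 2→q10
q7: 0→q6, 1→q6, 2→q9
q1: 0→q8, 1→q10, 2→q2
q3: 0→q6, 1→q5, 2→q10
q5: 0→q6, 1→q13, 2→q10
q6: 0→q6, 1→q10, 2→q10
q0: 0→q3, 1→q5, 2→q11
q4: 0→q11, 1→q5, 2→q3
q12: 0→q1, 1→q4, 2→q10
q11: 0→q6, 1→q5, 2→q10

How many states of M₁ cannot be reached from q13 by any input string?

No path from q13 leads to q7; the other 13 states are all reachable.

1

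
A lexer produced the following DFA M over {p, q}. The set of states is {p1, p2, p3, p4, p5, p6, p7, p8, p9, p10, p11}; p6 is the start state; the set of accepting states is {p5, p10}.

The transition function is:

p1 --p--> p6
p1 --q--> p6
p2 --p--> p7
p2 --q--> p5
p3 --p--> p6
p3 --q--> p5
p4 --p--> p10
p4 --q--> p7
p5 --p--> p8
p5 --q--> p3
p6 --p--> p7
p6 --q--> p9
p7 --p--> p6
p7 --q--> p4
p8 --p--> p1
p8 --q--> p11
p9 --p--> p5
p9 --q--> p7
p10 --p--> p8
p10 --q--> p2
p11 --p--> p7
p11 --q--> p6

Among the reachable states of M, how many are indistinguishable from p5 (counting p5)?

2

Every state is reachable, so we keep all 11.
Start with accepting vs non-accepting: {p5,p10} | {p1,p2,p3,p4,p6,p7,p8,p9,p11}.
Refine {p1,p2,p3,p4,p6,p7,p8,p9,p11} on symbol p: members go to different blocks, giving {p1,p2,p3,p6,p7,p8,p11} and {p4,p9}.
Refine {p1,p2,p3,p6,p7,p8,p11} on symbol q: members go to different blocks, giving {p1,p8,p11} and {p2,p3} and {p6,p7}.
Split {p1,p8,p11} by δ(·,p) → {p1,p11} and {p8}.
The partition is now stable with 6 blocks: {p5,p10} | {p1,p11} | {p4,p9} | {p2,p3} | {p6,p7} | {p8}.
The equivalence class containing p5 is {p5,p10}, of size 2.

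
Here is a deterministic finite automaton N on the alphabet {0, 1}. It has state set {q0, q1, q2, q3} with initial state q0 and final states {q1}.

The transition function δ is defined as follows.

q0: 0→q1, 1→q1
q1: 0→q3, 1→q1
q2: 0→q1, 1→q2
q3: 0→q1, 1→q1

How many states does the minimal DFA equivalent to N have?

2

First remove the unreachable states {q2}; 3 states remain.
Initial partition by acceptance: {q1} | {q0,q3}.
The partition is now stable with 2 blocks: {q1} | {q0,q3}.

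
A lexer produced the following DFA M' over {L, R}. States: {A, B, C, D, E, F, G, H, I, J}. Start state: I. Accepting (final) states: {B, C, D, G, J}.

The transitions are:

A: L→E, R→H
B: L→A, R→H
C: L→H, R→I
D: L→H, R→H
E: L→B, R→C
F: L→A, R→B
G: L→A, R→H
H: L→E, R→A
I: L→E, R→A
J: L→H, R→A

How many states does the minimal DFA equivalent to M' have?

3

First remove the unreachable states {D,F,G,J}; 6 states remain.
P0 = {B,C} | {A,E,H,I}.
Refine {A,E,H,I} on symbol L: members go to different blocks, giving {A,H,I} and {E}.
No further refinement is possible. Final partition (3 blocks): {B,C} | {A,H,I} | {E}.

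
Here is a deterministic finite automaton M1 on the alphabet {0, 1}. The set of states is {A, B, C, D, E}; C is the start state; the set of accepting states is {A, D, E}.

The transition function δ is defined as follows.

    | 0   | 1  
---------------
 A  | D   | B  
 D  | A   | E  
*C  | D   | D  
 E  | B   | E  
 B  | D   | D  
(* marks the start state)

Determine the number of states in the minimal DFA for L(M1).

4

All states are reachable from the start state.
Start with accepting vs non-accepting: {A,D,E} | {B,C}.
Split {A,D,E} by δ(·,0) → {A,D} and {E}.
Refine {A,D} on symbol 1: members go to different blocks, giving {A} and {D}.
Stable partition: {A} | {B,C} | {E} | {D} — 4 equivalence classes.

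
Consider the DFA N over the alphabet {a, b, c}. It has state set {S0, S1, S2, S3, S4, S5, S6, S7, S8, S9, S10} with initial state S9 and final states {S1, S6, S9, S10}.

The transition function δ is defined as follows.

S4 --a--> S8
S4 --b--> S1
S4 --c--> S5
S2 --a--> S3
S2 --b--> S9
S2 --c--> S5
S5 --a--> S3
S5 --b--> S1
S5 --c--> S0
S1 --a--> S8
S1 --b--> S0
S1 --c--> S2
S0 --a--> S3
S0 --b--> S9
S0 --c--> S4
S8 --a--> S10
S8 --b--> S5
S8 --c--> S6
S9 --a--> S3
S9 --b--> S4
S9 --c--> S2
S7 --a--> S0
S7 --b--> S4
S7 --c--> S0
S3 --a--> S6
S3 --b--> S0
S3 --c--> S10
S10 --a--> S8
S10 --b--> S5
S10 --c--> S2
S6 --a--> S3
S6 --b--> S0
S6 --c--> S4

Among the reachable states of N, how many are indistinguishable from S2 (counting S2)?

4

First remove the unreachable states {S7}; 10 states remain.
Initial partition by acceptance: {S1,S6,S9,S10} | {S0,S2,S3,S4,S5,S8}.
Split {S0,S2,S3,S4,S5,S8} by δ(·,a) → {S0,S2,S4,S5} and {S3,S8}.
The partition is now stable with 3 blocks: {S1,S6,S9,S10} | {S0,S2,S4,S5} | {S3,S8}.
State S2 belongs to the block {S0,S2,S4,S5}, which has 4 states.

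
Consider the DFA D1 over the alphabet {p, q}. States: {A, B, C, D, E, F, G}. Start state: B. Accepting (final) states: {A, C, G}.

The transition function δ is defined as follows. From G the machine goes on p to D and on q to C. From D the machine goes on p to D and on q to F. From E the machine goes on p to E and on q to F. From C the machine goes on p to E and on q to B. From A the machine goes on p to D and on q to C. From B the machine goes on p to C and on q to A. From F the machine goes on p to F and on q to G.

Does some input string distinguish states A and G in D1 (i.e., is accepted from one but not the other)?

No

P0 = {A,C,G} | {B,D,E,F}.
Refine {A,C,G} on symbol q: members go to different blocks, giving {A,G} and {C}.
Refine {B,D,E,F} on symbol p: members go to different blocks, giving {D,E,F} and {B}.
On input q, block {D,E,F} splits into {D,E} and {F}.
Stable partition: {A,G} | {D,E} | {C} | {B} | {F} — 5 equivalence classes.
A and G lie in the same block of the stable partition, so they are equivalent — no string distinguishes them.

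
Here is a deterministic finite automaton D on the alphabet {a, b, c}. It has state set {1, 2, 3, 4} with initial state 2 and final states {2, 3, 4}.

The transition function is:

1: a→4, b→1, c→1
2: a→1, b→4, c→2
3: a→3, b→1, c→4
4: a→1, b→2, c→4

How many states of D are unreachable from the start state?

1

Starting at 2 and following transitions, the reachable set is {1, 2, 4}. That leaves 3 unreachable — 1 in total.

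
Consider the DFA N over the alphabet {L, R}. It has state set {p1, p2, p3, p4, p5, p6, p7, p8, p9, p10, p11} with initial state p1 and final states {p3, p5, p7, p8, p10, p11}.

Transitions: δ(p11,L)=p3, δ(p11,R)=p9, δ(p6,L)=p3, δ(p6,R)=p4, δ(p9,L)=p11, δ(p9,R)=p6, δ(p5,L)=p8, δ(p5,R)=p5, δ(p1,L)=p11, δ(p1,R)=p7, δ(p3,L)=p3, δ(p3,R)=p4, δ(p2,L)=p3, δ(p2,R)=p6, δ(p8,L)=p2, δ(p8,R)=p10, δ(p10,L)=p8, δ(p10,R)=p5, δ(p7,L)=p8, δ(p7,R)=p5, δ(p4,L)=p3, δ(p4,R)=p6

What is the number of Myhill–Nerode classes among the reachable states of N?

P0 = {p3,p5,p7,p8,p10,p11} | {p1,p2,p4,p6,p9}.
Refine {p3,p5,p7,p8,p10,p11} on symbol L: members go to different blocks, giving {p3,p5,p7,p10,p11} and {p8}.
Refine {p3,p5,p7,p10,p11} on symbol L: members go to different blocks, giving {p5,p7,p10} and {p3,p11}.
Split {p1,p2,p4,p6,p9} by δ(·,R) → {p2,p4,p6,p9} and {p1}.
No further refinement is possible. Final partition (5 blocks): {p5,p7,p10} | {p2,p4,p6,p9} | {p8} | {p3,p11} | {p1}.

5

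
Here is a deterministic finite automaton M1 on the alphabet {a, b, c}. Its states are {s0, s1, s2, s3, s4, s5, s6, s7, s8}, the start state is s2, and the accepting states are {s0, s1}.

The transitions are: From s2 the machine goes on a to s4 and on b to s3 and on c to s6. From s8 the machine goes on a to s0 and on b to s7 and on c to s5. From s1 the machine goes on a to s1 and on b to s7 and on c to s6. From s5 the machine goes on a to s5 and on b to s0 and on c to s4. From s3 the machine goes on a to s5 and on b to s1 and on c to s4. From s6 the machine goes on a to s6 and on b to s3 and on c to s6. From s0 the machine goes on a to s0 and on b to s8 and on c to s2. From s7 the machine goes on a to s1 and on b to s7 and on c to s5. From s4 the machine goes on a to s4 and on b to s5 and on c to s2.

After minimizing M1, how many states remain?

All states are reachable from the start state.
Start with accepting vs non-accepting: {s0,s1} | {s2,s3,s4,s5,s6,s7,s8}.
On input a, block {s2,s3,s4,s5,s6,s7,s8} splits into {s2,s3,s4,s5,s6} and {s7,s8}.
Refine {s2,s3,s4,s5,s6} on symbol b: members go to different blocks, giving {s2,s4,s6} and {s3,s5}.
No further refinement is possible. Final partition (4 blocks): {s0,s1} | {s2,s4,s6} | {s7,s8} | {s3,s5}.

4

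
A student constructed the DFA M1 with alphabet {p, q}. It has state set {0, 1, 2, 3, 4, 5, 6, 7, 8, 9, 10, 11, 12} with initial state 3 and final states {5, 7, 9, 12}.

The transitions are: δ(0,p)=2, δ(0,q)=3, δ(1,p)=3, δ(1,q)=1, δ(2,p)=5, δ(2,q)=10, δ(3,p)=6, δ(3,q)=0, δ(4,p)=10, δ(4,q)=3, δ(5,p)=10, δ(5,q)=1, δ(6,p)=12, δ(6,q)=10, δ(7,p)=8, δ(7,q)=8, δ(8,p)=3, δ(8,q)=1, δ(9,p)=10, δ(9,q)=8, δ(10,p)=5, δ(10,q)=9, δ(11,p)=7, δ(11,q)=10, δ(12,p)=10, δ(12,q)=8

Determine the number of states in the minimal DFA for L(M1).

First remove the unreachable states {4,7,11}; 10 states remain.
P0 = {5,9,12} | {0,1,2,3,6,8,10}.
On input p, block {0,1,2,3,6,8,10} splits into {0,1,3,8} and {2,6,10}.
On input p, block {0,1,3,8} splits into {0,3} and {1,8}.
Split {2,6,10} by δ(·,q) → {2,6} and {10}.
The partition is now stable with 5 blocks: {5,9,12} | {0,3} | {2,6} | {1,8} | {10}.

5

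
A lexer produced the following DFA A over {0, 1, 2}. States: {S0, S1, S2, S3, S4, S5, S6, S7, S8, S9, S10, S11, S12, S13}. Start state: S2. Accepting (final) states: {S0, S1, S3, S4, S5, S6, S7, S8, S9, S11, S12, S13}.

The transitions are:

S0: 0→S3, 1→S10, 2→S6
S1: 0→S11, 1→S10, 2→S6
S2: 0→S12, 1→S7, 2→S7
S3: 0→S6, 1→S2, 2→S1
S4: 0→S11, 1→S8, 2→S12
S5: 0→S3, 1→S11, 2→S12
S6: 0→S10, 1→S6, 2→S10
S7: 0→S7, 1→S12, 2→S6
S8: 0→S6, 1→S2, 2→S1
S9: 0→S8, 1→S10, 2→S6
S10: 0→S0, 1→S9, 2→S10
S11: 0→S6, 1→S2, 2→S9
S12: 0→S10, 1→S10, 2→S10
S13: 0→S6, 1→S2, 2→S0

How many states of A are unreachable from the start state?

BFS from S2 reaches {S0, S1, S2, S3, S6, S7, S8, S9, S10, S11, S12}; the 3 state(s) S4, S5, S13 are never visited.

3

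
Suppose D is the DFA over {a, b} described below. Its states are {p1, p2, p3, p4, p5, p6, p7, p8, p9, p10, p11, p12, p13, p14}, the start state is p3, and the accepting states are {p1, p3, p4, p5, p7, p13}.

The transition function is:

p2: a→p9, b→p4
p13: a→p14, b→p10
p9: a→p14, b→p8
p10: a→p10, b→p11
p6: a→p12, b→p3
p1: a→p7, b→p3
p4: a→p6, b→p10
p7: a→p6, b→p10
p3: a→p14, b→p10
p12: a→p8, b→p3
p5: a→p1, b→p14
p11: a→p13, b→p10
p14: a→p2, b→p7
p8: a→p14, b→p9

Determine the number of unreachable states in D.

2

No path from p3 leads to p1, p5; the other 12 states are all reachable.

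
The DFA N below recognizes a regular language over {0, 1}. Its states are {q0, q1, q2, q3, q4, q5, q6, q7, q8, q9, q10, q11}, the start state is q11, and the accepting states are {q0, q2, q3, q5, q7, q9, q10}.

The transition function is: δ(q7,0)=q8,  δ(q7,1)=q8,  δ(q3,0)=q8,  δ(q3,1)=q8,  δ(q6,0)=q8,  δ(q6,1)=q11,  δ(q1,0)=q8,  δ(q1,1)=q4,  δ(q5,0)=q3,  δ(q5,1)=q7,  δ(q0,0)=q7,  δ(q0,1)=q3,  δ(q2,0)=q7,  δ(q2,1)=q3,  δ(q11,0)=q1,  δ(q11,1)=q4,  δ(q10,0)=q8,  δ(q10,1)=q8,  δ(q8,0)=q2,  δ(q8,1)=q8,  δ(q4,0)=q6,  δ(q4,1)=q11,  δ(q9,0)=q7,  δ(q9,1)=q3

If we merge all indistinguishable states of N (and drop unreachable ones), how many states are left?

5

States {q0,q5,q9,q10} cannot be reached from the start state, so discard them.
Start with accepting vs non-accepting: {q2,q3,q7} | {q1,q4,q6,q8,q11}.
Refine {q2,q3,q7} on symbol 0: members go to different blocks, giving {q3,q7} and {q2}.
Split {q1,q4,q6,q8,q11} by δ(·,0) → {q1,q4,q6,q11} and {q8}.
Split {q1,q4,q6,q11} by δ(·,0) → {q1,q6} and {q4,q11}.
Stable partition: {q3,q7} | {q1,q6} | {q2} | {q8} | {q4,q11} — 5 equivalence classes.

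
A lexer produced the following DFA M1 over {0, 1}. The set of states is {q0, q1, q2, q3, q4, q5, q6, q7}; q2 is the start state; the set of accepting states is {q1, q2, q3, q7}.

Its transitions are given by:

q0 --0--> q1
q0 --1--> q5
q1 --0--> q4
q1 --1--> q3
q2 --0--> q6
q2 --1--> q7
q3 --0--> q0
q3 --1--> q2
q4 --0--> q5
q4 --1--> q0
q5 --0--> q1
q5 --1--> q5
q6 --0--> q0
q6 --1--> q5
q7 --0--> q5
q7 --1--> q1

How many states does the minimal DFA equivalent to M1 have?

P0 = {q1,q2,q3,q7} | {q0,q4,q5,q6}.
Refine {q0,q4,q5,q6} on symbol 0: members go to different blocks, giving {q0,q5} and {q4,q6}.
On input 0, block {q1,q2,q3,q7} splits into {q1,q2} and {q3,q7}.
Stable partition: {q1,q2} | {q0,q5} | {q4,q6} | {q3,q7} — 4 equivalence classes.

4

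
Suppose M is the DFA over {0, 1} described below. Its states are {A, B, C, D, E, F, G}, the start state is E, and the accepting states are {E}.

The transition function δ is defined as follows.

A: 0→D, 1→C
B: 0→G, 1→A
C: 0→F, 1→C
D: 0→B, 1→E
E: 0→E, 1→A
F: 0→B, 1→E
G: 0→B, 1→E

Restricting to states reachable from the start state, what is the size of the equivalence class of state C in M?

All states are reachable from the start state.
P0 = {E} | {A,B,C,D,F,G}.
On input 1, block {A,B,C,D,F,G} splits into {A,B,C} and {D,F,G}.
Stable partition: {E} | {A,B,C} | {D,F,G} — 3 equivalence classes.
State C belongs to the block {A,B,C}, which has 3 states.

3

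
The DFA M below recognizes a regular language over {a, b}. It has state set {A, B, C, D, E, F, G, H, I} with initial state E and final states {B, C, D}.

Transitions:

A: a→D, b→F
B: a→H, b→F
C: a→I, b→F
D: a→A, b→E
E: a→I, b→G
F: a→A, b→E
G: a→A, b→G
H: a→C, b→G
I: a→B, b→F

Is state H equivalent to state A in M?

Every state is reachable, so we keep all 9.
Initial partition by acceptance: {B,C,D} | {A,E,F,G,H,I}.
Refine {A,E,F,G,H,I} on symbol a: members go to different blocks, giving {A,H,I} and {E,F,G}.
The partition is now stable with 3 blocks: {B,C,D} | {A,H,I} | {E,F,G}.
H and A lie in the same block of the stable partition, so they are equivalent — no string distinguishes them.

Yes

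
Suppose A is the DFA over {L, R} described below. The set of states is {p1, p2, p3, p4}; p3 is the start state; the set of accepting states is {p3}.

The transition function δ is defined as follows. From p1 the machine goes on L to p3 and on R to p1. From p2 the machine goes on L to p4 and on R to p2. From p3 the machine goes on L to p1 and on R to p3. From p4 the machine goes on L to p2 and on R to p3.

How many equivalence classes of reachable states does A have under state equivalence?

2

First remove the unreachable states {p2,p4}; 2 states remain.
Initial partition by acceptance: {p3} | {p1}.
Stable partition: {p3} | {p1} — 2 equivalence classes.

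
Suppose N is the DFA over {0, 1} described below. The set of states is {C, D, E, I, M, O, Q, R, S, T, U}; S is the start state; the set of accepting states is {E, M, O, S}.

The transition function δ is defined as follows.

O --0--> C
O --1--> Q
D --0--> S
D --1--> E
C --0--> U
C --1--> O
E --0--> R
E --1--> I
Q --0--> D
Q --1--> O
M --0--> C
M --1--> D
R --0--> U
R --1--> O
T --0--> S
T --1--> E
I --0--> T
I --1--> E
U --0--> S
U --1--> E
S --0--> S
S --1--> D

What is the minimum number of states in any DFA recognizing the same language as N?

First remove the unreachable states {M}; 10 states remain.
Start with accepting vs non-accepting: {E,O,S} | {C,D,I,Q,R,T,U}.
Refine {E,O,S} on symbol 0: members go to different blocks, giving {E,O} and {S}.
On input 0, block {C,D,I,Q,R,T,U} splits into {C,I,Q,R} and {D,T,U}.
Stable partition: {E,O} | {C,I,Q,R} | {S} | {D,T,U} — 4 equivalence classes.

4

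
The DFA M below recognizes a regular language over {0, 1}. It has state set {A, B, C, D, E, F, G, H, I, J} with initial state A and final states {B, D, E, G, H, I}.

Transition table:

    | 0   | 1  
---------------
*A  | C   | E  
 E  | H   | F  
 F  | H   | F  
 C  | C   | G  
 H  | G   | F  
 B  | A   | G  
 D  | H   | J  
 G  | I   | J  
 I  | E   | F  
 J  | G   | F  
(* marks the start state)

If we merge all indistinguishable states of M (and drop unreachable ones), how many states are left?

3

States {B,D} cannot be reached from the start state, so discard them.
P0 = {E,G,H,I} | {A,C,F,J}.
On input 0, block {A,C,F,J} splits into {A,C} and {F,J}.
The partition is now stable with 3 blocks: {E,G,H,I} | {A,C} | {F,J}.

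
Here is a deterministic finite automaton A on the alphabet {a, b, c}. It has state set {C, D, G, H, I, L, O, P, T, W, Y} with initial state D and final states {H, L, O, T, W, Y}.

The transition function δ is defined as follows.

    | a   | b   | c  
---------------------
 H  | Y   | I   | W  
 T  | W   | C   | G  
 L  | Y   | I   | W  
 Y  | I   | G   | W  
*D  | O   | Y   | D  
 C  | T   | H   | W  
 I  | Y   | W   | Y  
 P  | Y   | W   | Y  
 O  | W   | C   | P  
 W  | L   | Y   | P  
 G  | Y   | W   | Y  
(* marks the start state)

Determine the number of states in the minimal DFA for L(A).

7

Every state is reachable, so we keep all 11.
Start with accepting vs non-accepting: {H,L,O,T,W,Y} | {C,D,G,I,P}.
On input a, block {H,L,O,T,W,Y} splits into {H,L,O,T,W} and {Y}.
On input a, block {H,L,O,T,W} splits into {O,T,W} and {H,L}.
Split {O,T,W} by δ(·,a) → {O,T} and {W}.
Refine {C,D,G,I,P} on symbol a: members go to different blocks, giving {G,I,P} and {C,D}.
On input b, block {C,D} splits into {C} and {D}.
The partition is now stable with 7 blocks: {O,T} | {G,I,P} | {Y} | {H,L} | {W} | {C} | {D}.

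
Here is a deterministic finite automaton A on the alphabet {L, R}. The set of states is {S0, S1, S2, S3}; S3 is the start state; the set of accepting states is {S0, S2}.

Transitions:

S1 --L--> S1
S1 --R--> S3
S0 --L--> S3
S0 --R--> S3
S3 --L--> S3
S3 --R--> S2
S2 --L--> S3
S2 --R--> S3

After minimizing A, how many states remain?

First remove the unreachable states {S0,S1}; 2 states remain.
Start with accepting vs non-accepting: {S2} | {S3}.
Stable partition: {S2} | {S3} — 2 equivalence classes.

2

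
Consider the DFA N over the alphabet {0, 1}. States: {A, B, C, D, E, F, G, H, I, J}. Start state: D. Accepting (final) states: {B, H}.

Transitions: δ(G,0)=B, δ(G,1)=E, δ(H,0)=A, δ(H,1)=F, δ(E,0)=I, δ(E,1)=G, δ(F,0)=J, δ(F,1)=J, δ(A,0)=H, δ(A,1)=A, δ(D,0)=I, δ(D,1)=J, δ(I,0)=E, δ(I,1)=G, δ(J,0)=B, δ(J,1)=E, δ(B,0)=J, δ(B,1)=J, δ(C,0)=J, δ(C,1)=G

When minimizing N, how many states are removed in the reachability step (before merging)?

4

BFS from D reaches {B, D, E, G, I, J}; the 4 state(s) A, C, F, H are never visited.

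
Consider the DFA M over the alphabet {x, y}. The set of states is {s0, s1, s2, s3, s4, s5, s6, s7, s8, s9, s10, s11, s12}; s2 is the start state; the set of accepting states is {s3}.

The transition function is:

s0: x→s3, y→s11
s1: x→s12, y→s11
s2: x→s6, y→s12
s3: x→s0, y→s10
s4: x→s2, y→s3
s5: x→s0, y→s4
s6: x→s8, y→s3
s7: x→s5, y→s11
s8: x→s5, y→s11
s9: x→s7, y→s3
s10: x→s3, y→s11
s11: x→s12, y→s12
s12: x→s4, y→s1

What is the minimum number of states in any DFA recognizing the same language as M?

10

Reachable states from the start: {s0,s1,s2,s3,s4,s5,s6,s8,s10,s11,s12}. Unreachable: {s7,s9} — drop them.
Start with accepting vs non-accepting: {s3} | {s0,s1,s2,s4,s5,s6,s8,s10,s11,s12}.
Split {s0,s1,s2,s4,s5,s6,s8,s10,s11,s12} by δ(·,x) → {s1,s2,s4,s5,s6,s8,s11,s12} and {s0,s10}.
Refine {s1,s2,s4,s5,s6,s8,s11,s12} on symbol x: members go to different blocks, giving {s1,s2,s4,s6,s8,s11,s12} and {s5}.
Split {s1,s2,s4,s6,s8,s11,s12} by δ(·,x) → {s1,s2,s4,s6,s11,s12} and {s8}.
Refine {s1,s2,s4,s6,s11,s12} on symbol x: members go to different blocks, giving {s1,s2,s4,s11,s12} and {s6}.
On input x, block {s1,s2,s4,s11,s12} splits into {s1,s4,s11,s12} and {s2}.
On input x, block {s1,s4,s11,s12} splits into {s1,s11,s12} and {s4}.
On input x, block {s1,s11,s12} splits into {s1,s11} and {s12}.
Split {s1,s11} by δ(·,y) → {s1} and {s11}.
No further refinement is possible. Final partition (10 blocks): {s3} | {s1} | {s0,s10} | {s5} | {s8} | {s6} | {s2} | {s4} | {s12} | {s11}.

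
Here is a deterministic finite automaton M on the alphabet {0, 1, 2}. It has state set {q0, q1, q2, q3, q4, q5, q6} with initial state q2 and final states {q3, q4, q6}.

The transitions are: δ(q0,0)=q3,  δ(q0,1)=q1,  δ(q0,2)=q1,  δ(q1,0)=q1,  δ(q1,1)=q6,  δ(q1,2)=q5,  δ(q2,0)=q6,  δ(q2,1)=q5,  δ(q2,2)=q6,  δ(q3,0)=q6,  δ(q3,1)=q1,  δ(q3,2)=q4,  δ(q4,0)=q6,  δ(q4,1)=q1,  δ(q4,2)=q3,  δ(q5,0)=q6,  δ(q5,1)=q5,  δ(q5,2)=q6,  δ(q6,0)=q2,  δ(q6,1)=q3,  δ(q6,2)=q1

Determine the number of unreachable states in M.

1

BFS from q2 reaches {q1, q2, q3, q4, q5, q6}; the 1 state(s) q0 are never visited.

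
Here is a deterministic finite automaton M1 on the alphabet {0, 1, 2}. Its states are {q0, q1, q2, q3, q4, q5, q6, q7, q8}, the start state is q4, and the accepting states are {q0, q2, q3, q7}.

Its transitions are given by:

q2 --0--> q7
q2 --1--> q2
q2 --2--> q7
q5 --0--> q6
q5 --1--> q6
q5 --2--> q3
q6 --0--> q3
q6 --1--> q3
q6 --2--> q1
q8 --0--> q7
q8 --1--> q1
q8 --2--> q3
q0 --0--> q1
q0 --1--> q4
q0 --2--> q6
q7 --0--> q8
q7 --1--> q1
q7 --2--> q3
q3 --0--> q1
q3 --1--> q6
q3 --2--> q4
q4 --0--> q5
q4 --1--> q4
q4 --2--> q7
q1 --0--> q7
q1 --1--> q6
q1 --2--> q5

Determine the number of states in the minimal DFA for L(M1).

7

States {q0,q2} cannot be reached from the start state, so discard them.
P0 = {q3,q7} | {q1,q4,q5,q6,q8}.
Split {q3,q7} by δ(·,2) → {q3} and {q7}.
Split {q1,q4,q5,q6,q8} by δ(·,0) → {q1,q8} and {q4,q5} and {q6}.
Refine {q1,q8} on symbol 1: members go to different blocks, giving {q1} and {q8}.
Split {q4,q5} by δ(·,0) → {q4} and {q5}.
No further refinement is possible. Final partition (7 blocks): {q3} | {q1} | {q7} | {q4} | {q6} | {q8} | {q5}.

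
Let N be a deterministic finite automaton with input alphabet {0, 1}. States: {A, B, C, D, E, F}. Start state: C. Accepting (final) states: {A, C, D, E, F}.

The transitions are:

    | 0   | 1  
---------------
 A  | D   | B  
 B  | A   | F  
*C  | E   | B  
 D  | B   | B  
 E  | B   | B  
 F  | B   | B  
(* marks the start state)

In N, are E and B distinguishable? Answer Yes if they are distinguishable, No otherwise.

Initial partition by acceptance: {A,C,D,E,F} | {B}.
Refine {A,C,D,E,F} on symbol 0: members go to different blocks, giving {D,E,F} and {A,C}.
Stable partition: {D,E,F} | {B} | {A,C} — 3 equivalence classes.
E and B end up in different blocks, so they are distinguishable. For instance, the string 'ε' is accepted from only E.

Yes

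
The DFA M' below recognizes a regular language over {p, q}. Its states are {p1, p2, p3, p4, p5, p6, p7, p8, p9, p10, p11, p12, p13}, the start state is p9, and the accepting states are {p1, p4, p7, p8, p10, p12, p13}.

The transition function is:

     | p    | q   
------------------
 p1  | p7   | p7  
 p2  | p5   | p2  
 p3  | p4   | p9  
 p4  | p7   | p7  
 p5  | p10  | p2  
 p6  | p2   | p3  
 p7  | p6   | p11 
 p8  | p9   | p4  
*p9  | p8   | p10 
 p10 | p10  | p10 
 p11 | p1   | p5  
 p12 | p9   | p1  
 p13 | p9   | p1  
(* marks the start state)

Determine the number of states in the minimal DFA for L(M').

10

First remove the unreachable states {p12,p13}; 11 states remain.
Start with accepting vs non-accepting: {p1,p4,p7,p8,p10} | {p2,p3,p5,p6,p9,p11}.
Refine {p1,p4,p7,p8,p10} on symbol p: members go to different blocks, giving {p1,p4,p10} and {p7,p8}.
Split {p1,p4,p10} by δ(·,p) → {p1,p4} and {p10}.
Split {p2,p3,p5,p6,p9,p11} by δ(·,p) → {p2,p6} and {p3,p11} and {p5} and {p9}.
Refine {p2,p6} on symbol p: members go to different blocks, giving {p2} and {p6}.
Refine {p7,p8} on symbol p: members go to different blocks, giving {p7} and {p8}.
On input q, block {p3,p11} splits into {p3} and {p11}.
The partition is now stable with 10 blocks: {p1,p4} | {p2} | {p7} | {p10} | {p3} | {p5} | {p9} | {p6} | {p8} | {p11}.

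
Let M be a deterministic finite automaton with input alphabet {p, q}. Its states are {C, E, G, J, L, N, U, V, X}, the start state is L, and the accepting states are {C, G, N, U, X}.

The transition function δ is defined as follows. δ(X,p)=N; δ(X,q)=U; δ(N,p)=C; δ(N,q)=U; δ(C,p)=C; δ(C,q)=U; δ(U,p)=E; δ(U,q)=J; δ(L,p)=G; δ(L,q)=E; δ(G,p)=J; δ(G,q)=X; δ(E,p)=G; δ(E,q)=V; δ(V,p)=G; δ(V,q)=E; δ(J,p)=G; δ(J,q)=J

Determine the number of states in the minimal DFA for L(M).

Initial partition by acceptance: {C,G,N,U,X} | {E,J,L,V}.
On input p, block {C,G,N,U,X} splits into {C,N,X} and {G,U}.
Refine {G,U} on symbol q: members go to different blocks, giving {U} and {G}.
The partition is now stable with 4 blocks: {C,N,X} | {E,J,L,V} | {U} | {G}.

4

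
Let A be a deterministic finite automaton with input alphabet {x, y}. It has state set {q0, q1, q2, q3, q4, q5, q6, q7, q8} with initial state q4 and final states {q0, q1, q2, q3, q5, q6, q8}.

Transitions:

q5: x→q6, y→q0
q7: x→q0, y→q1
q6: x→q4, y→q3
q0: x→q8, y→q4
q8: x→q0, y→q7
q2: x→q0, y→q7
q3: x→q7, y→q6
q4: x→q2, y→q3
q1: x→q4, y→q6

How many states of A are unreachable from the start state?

No path from q4 leads to q5; the other 8 states are all reachable.

1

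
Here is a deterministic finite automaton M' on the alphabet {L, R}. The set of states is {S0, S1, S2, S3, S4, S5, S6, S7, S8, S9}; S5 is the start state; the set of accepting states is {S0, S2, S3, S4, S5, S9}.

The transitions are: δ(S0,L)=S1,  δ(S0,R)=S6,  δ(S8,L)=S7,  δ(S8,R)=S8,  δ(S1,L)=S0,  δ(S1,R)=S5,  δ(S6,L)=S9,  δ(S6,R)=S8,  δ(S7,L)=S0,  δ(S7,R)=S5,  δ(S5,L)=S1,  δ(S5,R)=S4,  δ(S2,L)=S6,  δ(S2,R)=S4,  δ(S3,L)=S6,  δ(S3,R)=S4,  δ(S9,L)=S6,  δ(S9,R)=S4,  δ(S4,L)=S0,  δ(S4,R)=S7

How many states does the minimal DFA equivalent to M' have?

7

First remove the unreachable states {S2,S3}; 8 states remain.
Start with accepting vs non-accepting: {S0,S4,S5,S9} | {S1,S6,S7,S8}.
On input L, block {S0,S4,S5,S9} splits into {S0,S5,S9} and {S4}.
On input R, block {S0,S5,S9} splits into {S5,S9} and {S0}.
On input L, block {S1,S6,S7,S8} splits into {S1,S7} and {S6} and {S8}.
Refine {S5,S9} on symbol L: members go to different blocks, giving {S5} and {S9}.
No further refinement is possible. Final partition (7 blocks): {S5} | {S1,S7} | {S4} | {S0} | {S6} | {S8} | {S9}.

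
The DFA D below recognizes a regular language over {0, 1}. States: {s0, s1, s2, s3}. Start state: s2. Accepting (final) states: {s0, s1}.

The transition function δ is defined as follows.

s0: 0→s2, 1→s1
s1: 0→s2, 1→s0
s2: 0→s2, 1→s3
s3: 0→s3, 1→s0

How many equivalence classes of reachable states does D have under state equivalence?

3

P0 = {s0,s1} | {s2,s3}.
Split {s2,s3} by δ(·,1) → {s2} and {s3}.
The partition is now stable with 3 blocks: {s0,s1} | {s2} | {s3}.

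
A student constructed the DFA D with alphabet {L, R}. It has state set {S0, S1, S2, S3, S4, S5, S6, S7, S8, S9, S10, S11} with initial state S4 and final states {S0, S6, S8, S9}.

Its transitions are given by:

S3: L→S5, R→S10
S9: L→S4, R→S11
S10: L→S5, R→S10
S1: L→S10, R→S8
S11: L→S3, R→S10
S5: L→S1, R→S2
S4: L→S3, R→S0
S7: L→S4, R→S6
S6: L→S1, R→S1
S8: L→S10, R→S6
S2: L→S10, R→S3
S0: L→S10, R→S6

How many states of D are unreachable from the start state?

3

Starting at S4 and following transitions, the reachable set is {S0, S1, S2, S3, S4, S5, S6, S8, S10}. That leaves S7, S9, S11 unreachable — 3 in total.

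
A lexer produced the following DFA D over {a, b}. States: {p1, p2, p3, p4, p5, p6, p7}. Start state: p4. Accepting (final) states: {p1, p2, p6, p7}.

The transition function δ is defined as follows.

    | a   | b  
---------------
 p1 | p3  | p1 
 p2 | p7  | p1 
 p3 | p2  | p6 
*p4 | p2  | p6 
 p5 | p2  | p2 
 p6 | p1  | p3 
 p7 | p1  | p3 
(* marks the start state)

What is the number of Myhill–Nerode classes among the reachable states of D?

4

Reachable states from the start: {p1,p2,p3,p4,p6,p7}. Unreachable: {p5} — drop them.
P0 = {p1,p2,p6,p7} | {p3,p4}.
Split {p1,p2,p6,p7} by δ(·,a) → {p2,p6,p7} and {p1}.
On input a, block {p2,p6,p7} splits into {p6,p7} and {p2}.
The partition is now stable with 4 blocks: {p6,p7} | {p3,p4} | {p1} | {p2}.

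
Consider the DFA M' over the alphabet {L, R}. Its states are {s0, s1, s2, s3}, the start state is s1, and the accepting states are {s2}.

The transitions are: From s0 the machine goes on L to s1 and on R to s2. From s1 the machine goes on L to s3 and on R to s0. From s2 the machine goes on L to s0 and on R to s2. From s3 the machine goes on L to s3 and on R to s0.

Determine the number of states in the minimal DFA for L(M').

All states are reachable from the start state.
P0 = {s2} | {s0,s1,s3}.
Refine {s0,s1,s3} on symbol R: members go to different blocks, giving {s1,s3} and {s0}.
Stable partition: {s2} | {s1,s3} | {s0} — 3 equivalence classes.

3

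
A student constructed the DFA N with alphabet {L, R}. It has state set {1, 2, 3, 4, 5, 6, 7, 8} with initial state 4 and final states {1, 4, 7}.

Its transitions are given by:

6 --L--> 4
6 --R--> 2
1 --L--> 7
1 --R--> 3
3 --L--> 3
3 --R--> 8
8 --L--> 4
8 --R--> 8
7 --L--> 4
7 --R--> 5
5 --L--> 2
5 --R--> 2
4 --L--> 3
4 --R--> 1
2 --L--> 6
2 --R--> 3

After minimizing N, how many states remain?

All states are reachable from the start state.
Start with accepting vs non-accepting: {1,4,7} | {2,3,5,6,8}.
Split {1,4,7} by δ(·,L) → {1,7} and {4}.
Split {1,7} by δ(·,L) → {1} and {7}.
On input L, block {2,3,5,6,8} splits into {2,3,5} and {6,8}.
On input L, block {2,3,5} splits into {3,5} and {2}.
Split {3,5} by δ(·,L) → {3} and {5}.
On input R, block {6,8} splits into {6} and {8}.
The partition is now stable with 8 blocks: {1} | {3} | {4} | {7} | {6} | {2} | {5} | {8}.

8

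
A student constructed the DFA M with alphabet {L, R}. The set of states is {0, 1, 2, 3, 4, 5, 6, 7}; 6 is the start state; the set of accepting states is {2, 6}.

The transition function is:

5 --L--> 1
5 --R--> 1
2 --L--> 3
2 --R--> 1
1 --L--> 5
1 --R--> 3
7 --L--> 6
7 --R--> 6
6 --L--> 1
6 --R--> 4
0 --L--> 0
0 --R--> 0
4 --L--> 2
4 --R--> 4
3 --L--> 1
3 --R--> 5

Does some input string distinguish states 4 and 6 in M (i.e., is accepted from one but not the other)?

First remove the unreachable states {0,7}; 6 states remain.
Initial partition by acceptance: {2,6} | {1,3,4,5}.
Split {1,3,4,5} by δ(·,L) → {1,3,5} and {4}.
Split {2,6} by δ(·,R) → {2} and {6}.
No further refinement is possible. Final partition (4 blocks): {2} | {1,3,5} | {4} | {6}.
4 and 6 end up in different blocks, so they are distinguishable. For instance, the string 'ε' is accepted from only 6.

Yes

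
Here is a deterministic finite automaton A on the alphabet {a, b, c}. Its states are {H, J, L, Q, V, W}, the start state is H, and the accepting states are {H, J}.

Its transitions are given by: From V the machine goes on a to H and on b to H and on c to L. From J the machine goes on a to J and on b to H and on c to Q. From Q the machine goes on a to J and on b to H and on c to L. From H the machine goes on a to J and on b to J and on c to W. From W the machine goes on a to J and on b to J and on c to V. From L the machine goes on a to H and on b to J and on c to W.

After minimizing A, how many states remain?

2

Start with accepting vs non-accepting: {H,J} | {L,Q,V,W}.
The partition is now stable with 2 blocks: {H,J} | {L,Q,V,W}.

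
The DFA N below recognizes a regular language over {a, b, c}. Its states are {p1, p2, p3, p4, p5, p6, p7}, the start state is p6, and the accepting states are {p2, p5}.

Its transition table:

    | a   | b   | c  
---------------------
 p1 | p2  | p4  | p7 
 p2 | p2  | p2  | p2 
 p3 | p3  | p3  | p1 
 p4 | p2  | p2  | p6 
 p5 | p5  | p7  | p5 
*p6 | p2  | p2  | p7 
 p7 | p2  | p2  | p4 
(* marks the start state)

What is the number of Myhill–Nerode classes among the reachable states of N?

First remove the unreachable states {p1,p3,p5}; 4 states remain.
Initial partition by acceptance: {p2} | {p4,p6,p7}.
Stable partition: {p2} | {p4,p6,p7} — 2 equivalence classes.

2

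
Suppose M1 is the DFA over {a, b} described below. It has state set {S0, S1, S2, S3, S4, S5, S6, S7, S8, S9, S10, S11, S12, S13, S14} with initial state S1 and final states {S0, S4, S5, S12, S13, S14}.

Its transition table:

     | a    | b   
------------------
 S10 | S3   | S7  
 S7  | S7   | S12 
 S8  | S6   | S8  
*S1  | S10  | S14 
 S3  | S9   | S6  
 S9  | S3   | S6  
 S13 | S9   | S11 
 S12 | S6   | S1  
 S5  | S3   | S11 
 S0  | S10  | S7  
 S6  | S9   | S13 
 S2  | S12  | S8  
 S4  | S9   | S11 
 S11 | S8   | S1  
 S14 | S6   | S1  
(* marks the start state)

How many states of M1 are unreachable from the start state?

No path from S1 leads to S0, S2, S4, S5; the other 11 states are all reachable.

4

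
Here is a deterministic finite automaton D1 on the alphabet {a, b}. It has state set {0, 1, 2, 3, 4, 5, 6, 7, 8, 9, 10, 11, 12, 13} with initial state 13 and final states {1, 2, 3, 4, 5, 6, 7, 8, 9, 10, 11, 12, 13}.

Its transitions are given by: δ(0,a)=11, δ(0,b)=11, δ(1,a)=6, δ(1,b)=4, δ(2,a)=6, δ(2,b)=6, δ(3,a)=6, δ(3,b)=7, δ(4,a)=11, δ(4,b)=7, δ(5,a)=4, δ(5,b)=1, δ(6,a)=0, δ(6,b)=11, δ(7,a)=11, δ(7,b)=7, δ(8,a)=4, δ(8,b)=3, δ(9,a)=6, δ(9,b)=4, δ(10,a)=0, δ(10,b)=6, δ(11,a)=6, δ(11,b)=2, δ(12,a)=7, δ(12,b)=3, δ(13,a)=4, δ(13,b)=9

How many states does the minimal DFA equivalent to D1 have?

First remove the unreachable states {1,3,5,8,10,12}; 8 states remain.
Initial partition by acceptance: {2,4,6,7,9,11,13} | {0}.
Split {2,4,6,7,9,11,13} by δ(·,a) → {2,4,7,9,11,13} and {6}.
Split {2,4,7,9,11,13} by δ(·,a) → {2,9,11} and {4,7,13}.
Refine {2,9,11} on symbol b: members go to different blocks, giving {2} and {9} and {11}.
Split {4,7,13} by δ(·,a) → {4,7} and {13}.
No further refinement is possible. Final partition (7 blocks): {2} | {0} | {6} | {4,7} | {9} | {11} | {13}.

7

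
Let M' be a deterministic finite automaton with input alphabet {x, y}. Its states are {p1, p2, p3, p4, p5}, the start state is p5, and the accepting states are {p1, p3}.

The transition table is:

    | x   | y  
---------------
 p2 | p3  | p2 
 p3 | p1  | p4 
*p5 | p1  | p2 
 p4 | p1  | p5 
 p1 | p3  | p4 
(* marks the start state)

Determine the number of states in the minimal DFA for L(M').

P0 = {p1,p3} | {p2,p4,p5}.
No further refinement is possible. Final partition (2 blocks): {p1,p3} | {p2,p4,p5}.

2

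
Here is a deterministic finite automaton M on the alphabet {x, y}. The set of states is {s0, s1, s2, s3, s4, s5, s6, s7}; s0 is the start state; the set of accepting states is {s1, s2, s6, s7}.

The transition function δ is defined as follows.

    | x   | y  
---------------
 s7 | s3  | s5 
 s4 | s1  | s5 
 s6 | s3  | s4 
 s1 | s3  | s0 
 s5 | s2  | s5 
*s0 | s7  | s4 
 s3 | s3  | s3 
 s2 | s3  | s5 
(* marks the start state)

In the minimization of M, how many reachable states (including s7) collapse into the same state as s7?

3

Reachable states from the start: {s0,s1,s2,s3,s4,s5,s7}. Unreachable: {s6} — drop them.
P0 = {s1,s2,s7} | {s0,s3,s4,s5}.
Refine {s0,s3,s4,s5} on symbol x: members go to different blocks, giving {s0,s4,s5} and {s3}.
The partition is now stable with 3 blocks: {s1,s2,s7} | {s0,s4,s5} | {s3}.
The equivalence class containing s7 is {s1,s2,s7}, of size 3.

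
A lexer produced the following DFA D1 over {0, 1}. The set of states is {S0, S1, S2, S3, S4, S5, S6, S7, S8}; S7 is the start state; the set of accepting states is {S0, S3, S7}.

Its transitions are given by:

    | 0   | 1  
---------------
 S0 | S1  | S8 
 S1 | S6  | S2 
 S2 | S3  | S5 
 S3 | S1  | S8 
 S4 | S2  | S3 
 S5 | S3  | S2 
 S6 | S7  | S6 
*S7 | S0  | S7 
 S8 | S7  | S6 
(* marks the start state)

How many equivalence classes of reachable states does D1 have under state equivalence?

First remove the unreachable states {S4}; 8 states remain.
P0 = {S0,S3,S7} | {S1,S2,S5,S6,S8}.
On input 0, block {S0,S3,S7} splits into {S0,S3} and {S7}.
Split {S1,S2,S5,S6,S8} by δ(·,0) → {S2,S5} and {S6,S8} and {S1}.
The partition is now stable with 5 blocks: {S0,S3} | {S2,S5} | {S7} | {S6,S8} | {S1}.

5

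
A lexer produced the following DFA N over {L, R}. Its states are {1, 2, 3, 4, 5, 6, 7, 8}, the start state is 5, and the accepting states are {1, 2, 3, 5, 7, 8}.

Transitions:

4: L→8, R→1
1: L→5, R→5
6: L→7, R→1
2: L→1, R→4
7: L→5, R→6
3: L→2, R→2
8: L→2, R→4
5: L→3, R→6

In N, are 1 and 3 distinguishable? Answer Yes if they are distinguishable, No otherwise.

No

Initial partition by acceptance: {1,2,3,5,7,8} | {4,6}.
Refine {1,2,3,5,7,8} on symbol R: members go to different blocks, giving {2,5,7,8} and {1,3}.
Split {2,5,7,8} by δ(·,L) → {2,5} and {7,8}.
No further refinement is possible. Final partition (4 blocks): {2,5} | {4,6} | {1,3} | {7,8}.
1 and 3 lie in the same block of the stable partition, so they are equivalent — no string distinguishes them.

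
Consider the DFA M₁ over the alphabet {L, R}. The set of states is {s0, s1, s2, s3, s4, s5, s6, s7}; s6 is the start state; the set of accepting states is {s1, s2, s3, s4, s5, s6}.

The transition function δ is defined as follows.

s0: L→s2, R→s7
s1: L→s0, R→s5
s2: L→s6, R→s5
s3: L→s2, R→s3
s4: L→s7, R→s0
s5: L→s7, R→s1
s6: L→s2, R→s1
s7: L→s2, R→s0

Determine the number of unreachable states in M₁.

2

Starting at s6 and following transitions, the reachable set is {s0, s1, s2, s5, s6, s7}. That leaves s3, s4 unreachable — 2 in total.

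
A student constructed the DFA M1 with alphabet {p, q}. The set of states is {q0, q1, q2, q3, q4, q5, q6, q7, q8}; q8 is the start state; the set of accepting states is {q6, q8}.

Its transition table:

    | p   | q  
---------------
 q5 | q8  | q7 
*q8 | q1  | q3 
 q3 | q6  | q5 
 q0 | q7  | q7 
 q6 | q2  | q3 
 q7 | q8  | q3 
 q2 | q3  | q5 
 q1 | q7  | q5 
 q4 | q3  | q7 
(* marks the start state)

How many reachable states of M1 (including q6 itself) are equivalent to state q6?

States {q0,q4} cannot be reached from the start state, so discard them.
Initial partition by acceptance: {q6,q8} | {q1,q2,q3,q5,q7}.
Refine {q1,q2,q3,q5,q7} on symbol p: members go to different blocks, giving {q3,q5,q7} and {q1,q2}.
The partition is now stable with 3 blocks: {q6,q8} | {q3,q5,q7} | {q1,q2}.
The equivalence class containing q6 is {q6,q8}, of size 2.

2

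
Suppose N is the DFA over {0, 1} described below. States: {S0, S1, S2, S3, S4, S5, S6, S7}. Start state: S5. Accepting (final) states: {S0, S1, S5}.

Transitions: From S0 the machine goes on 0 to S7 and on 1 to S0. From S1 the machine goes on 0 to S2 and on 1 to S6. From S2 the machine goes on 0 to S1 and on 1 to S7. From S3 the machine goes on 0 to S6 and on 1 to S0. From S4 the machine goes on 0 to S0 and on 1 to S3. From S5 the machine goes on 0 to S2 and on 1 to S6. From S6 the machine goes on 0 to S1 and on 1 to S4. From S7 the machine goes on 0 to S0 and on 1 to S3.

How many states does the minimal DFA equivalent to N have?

All states are reachable from the start state.
P0 = {S0,S1,S5} | {S2,S3,S4,S6,S7}.
Refine {S0,S1,S5} on symbol 1: members go to different blocks, giving {S1,S5} and {S0}.
On input 0, block {S2,S3,S4,S6,S7} splits into {S2,S6} and {S4,S7} and {S3}.
Stable partition: {S1,S5} | {S2,S6} | {S0} | {S4,S7} | {S3} — 5 equivalence classes.

5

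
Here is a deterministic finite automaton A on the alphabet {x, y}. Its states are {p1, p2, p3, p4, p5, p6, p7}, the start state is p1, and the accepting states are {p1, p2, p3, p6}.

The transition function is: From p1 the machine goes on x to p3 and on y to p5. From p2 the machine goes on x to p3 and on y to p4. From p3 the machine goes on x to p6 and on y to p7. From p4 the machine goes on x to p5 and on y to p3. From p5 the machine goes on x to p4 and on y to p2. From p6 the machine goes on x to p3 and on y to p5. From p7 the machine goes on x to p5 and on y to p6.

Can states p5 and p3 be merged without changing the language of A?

Every state is reachable, so we keep all 7.
Start with accepting vs non-accepting: {p1,p2,p3,p6} | {p4,p5,p7}.
No further refinement is possible. Final partition (2 blocks): {p1,p2,p3,p6} | {p4,p5,p7}.
p5 and p3 end up in different blocks, so they are distinguishable. For instance, the string 'ε' is accepted from only p3.

No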